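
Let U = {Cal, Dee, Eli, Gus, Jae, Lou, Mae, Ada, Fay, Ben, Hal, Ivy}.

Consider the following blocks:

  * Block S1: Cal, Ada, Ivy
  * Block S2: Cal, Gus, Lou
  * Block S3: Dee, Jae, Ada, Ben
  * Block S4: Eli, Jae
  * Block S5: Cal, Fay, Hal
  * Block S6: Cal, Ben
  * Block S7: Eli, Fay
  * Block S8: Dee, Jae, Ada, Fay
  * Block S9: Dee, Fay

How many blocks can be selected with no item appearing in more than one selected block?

S4, S6, S9 are pairwise disjoint (S4={Eli,Jae}; S6={Cal,Ben}; S9={Dee,Fay}).
Every remaining block overlaps one of these, and no 4 of the listed blocks are pairwise disjoint, so 3 is the maximum.

3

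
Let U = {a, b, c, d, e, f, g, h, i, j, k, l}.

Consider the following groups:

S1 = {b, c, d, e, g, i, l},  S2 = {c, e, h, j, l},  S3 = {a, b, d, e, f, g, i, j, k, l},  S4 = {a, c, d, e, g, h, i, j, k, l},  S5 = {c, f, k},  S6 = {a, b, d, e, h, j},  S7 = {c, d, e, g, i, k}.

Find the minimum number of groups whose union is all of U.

S2 and S3 together: S2 ∪ S3 = {a, b, c, d, e, f, g, h, i, j, k, l} — every point is covered.
No single group has all 12 points (the largest, S3, has 10), so 2 is optimal.

2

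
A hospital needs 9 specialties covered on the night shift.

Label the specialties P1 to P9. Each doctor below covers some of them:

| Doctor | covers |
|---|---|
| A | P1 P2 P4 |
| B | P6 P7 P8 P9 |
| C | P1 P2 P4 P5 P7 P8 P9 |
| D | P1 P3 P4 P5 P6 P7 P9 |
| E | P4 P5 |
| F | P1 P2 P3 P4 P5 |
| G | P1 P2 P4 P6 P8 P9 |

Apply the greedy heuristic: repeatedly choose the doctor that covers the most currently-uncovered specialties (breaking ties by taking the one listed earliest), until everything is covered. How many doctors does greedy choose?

2

Greedy: pick C (covers 7 new) → pick D (covers 2 new). Total picks: 2.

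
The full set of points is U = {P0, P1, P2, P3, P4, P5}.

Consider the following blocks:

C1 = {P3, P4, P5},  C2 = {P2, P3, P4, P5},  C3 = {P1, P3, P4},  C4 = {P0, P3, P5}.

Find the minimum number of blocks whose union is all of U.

3

C2 and C3 and C4 together: C2 ∪ C3 ∪ C4 = {P0, P1, P2, P3, P4, P5} — every point is covered.
Only C4 contains P0, so C4 is forced; the remaining 3 points need at least 2 more blocks (each remaining block adds at most 2) — so at least 3 blocks are needed, and 3 is optimal.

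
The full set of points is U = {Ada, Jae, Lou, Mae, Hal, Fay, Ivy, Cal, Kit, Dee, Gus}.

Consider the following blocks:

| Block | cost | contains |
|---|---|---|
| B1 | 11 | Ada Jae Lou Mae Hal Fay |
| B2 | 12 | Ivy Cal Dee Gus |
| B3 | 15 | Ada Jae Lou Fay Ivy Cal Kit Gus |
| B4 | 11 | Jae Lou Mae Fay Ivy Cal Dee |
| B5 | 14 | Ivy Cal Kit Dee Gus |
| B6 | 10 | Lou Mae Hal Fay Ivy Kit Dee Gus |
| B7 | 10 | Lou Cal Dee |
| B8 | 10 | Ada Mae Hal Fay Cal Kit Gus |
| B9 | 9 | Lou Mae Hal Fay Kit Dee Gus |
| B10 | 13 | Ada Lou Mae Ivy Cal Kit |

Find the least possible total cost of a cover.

B4, B8 together cover every point (B4 ∪ B8 = {Ada, Jae, Lou, Mae, Hal, Fay, Ivy, Cal, Kit, Dee, Gus}); total cost 11 + 10 = 21.
The greedy pick B6, B3 costs 25; no covering selection beats 21.

21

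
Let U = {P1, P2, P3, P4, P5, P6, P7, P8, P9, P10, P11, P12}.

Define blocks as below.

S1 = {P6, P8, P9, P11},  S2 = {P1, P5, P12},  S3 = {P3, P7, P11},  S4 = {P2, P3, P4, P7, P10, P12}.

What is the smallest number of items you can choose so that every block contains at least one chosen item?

H = {P11, P12} meets every block (each contains at least one member of H), and |H| = 2.
The blocks S2, S3 are pairwise disjoint, so any hitting set needs a separate item for each — at least 2. Hence 2 is optimal.

2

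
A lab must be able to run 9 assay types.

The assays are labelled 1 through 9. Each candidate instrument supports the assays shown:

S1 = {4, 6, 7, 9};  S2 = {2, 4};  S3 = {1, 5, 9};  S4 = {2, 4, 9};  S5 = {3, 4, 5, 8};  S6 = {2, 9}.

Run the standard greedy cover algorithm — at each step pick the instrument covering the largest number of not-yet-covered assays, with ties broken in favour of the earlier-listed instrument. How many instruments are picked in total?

Greedy: pick S1 (covers 4 new) → pick S5 (covers 3 new) → pick S2 (covers 1 new) → pick S3 (covers 1 new). Total picks: 4.

4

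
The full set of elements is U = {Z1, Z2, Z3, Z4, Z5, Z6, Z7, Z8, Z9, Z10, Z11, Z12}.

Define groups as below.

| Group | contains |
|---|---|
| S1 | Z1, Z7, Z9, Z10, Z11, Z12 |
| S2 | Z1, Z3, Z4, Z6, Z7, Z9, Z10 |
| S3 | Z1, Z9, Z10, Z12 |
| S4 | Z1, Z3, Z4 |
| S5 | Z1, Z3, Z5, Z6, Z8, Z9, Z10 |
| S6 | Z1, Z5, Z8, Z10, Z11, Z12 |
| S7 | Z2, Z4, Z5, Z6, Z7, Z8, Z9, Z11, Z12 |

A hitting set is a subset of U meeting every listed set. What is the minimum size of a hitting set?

2

Take H = {Z1, Z7}. Each listed group contains at least one of these, so H is a hitting set of size 2.
No single element lies in every group, so at least 2 are needed and 2 is optimal.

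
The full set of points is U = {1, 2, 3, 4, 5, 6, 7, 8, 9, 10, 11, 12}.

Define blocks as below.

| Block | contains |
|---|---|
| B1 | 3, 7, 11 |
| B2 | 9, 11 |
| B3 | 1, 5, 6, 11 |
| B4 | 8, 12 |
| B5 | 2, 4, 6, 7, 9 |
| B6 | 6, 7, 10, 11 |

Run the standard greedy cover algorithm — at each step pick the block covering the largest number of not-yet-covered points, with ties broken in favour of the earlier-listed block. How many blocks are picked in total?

5

Greedy: pick B5 (covers 5 new) → pick B3 (covers 3 new) → pick B4 (covers 2 new) → pick B1 (covers 1 new) → pick B6 (covers 1 new). Total picks: 5.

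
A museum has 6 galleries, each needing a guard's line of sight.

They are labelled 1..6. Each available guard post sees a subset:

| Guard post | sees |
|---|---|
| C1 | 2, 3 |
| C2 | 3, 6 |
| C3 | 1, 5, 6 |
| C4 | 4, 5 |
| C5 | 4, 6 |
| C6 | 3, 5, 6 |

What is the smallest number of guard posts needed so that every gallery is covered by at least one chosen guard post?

Take {C1, C3, C5}. Their union is {1, 2, 3, 4, 5, 6}, which is all 6 galleries.
Only C3 contains 1, so C3 is forced; the remaining 3 galleries need at least 2 more guard posts (each remaining guard post adds at most 2) — so at least 3 guard posts are needed, and 3 is optimal.

3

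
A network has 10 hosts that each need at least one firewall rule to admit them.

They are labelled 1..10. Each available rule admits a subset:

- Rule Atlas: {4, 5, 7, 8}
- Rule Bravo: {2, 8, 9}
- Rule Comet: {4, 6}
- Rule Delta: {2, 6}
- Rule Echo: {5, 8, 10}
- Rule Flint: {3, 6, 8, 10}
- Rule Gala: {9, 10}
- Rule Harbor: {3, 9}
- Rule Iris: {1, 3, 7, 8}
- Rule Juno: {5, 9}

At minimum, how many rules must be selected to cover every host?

Take {Bravo, Comet, Echo, Iris}. Their union is {1, 2, 3, 4, 5, 6, 7, 8, 9, 10}, which is all 10 hosts.
Only Iris contains 1, so Iris is forced; the remaining 6 hosts need at least 3 more rules (each remaining rule adds at most 2) — so at least 4 rules are needed, and 4 is optimal.

4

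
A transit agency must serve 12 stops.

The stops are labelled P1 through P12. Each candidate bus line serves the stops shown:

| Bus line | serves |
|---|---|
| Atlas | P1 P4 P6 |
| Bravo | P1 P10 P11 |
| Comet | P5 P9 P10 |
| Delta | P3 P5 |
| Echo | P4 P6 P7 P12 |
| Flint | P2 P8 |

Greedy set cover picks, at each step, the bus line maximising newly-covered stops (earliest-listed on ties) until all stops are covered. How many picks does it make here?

5

Greedy: pick Echo (covers 4 new) → pick Bravo (covers 3 new) → pick Comet (covers 2 new) → pick Flint (covers 2 new) → pick Delta (covers 1 new). Total picks: 5.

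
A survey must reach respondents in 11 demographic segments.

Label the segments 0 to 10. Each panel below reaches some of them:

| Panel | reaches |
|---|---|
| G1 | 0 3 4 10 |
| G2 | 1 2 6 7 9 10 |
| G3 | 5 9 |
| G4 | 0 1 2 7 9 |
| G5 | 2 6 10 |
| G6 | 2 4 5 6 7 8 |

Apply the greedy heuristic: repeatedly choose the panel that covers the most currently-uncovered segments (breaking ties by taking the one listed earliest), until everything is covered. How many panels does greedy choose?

Greedy: pick G2 (covers 6 new) → pick G1 (covers 3 new) → pick G6 (covers 2 new). Total picks: 3.

3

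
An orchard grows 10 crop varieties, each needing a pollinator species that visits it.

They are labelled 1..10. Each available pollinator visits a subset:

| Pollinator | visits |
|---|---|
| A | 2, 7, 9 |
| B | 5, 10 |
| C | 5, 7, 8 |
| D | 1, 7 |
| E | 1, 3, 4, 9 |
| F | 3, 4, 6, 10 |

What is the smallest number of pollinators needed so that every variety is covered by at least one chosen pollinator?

4

Take {A, C, E, F}. Their union is {1, 2, 3, 4, 5, 6, 7, 8, 9, 10}, which is all 10 varieties.
No 3 of the 6 pollinators cover everything (all 20 combinations miss at least one variety), so 4 is optimal.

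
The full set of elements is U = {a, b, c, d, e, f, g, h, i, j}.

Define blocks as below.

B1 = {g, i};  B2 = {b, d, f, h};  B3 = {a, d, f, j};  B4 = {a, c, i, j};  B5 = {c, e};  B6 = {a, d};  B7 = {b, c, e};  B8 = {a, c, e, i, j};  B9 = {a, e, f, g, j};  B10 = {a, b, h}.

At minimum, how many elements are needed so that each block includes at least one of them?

4

T = {a, c, h, i} meets every block (each contains at least one member of T), and |T| = 4.
No choice of 3 elements meets every block, so 4 is the minimum.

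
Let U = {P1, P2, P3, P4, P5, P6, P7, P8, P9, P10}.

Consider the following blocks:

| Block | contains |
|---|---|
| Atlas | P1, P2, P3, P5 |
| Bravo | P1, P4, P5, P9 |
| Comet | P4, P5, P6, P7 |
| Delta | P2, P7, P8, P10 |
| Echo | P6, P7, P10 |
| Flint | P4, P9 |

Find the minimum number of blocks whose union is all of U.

4

Atlas and Bravo and Delta and Echo together: Atlas ∪ Bravo ∪ Delta ∪ Echo = {P1, P2, P3, P4, P5, P6, P7, P8, P9, P10} — every element is covered.
No 3 of the 6 blocks cover everything (all 20 combinations miss at least one element), so 4 is optimal.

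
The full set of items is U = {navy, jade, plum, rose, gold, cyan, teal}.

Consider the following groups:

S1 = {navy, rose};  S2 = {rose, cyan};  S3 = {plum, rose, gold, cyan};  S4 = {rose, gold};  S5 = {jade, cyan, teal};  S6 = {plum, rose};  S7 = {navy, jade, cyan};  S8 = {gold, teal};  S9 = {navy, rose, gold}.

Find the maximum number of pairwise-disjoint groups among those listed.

S6, S7, S8 are pairwise disjoint (S6={plum,rose}; S7={navy,jade,cyan}; S8={gold,teal}).
Every remaining group overlaps one of these, and no 4 of the listed groups are pairwise disjoint, so 3 is the maximum.

3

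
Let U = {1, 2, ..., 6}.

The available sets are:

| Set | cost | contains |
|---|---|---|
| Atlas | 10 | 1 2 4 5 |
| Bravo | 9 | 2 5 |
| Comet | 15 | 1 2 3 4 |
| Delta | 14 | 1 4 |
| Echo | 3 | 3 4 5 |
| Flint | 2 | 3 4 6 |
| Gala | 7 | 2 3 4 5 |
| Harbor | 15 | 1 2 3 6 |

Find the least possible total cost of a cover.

Atlas, Flint together cover every element (Atlas ∪ Flint = {1, 2, 3, 4, 5, 6}); total cost 10 + 2 = 12.
The greedy pick Flint, Echo, Atlas costs 15; no covering selection beats 12.

12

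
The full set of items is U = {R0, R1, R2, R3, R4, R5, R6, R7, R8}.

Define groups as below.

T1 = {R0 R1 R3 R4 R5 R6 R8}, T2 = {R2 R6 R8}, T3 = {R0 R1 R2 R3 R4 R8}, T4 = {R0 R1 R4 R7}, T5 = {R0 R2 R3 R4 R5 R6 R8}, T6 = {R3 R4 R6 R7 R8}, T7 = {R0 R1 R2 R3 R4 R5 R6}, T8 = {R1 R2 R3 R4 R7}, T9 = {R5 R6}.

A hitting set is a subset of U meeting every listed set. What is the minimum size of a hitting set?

2

The 2 items {R1, R6} hit every group.
The groups T2, T4 are pairwise disjoint, so any hitting set needs a separate item for each — at least 2. Hence 2 is optimal.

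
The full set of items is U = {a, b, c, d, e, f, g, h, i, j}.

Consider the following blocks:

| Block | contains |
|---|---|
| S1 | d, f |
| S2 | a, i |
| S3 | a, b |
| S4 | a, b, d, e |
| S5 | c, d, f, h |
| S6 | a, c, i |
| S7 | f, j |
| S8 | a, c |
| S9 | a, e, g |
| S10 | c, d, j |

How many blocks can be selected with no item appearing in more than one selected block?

S4, S7 are pairwise disjoint (S4={a,b,d,e}; S7={f,j}).
Every remaining block overlaps one of these, and no 3 of the listed blocks are pairwise disjoint, so 2 is the maximum.

2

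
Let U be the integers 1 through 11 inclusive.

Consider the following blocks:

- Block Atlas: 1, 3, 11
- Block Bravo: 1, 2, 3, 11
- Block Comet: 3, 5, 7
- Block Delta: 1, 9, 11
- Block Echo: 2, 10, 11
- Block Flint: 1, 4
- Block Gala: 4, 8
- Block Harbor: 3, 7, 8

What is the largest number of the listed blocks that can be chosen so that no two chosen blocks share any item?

Comet, Echo, Flint are pairwise disjoint (Comet={3,5,7}; Echo={2,10,11}; Flint={1,4}).
Every remaining block overlaps one of these, and no 4 of the listed blocks are pairwise disjoint, so 3 is the maximum.

3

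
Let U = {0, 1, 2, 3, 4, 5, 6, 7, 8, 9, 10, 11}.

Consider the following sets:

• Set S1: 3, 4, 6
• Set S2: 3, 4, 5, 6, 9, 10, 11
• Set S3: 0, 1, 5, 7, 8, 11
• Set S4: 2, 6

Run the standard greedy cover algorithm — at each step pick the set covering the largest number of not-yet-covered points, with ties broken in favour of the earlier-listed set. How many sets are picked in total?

3

Greedy: pick S2 (covers 7 new) → pick S3 (covers 4 new) → pick S4 (covers 1 new). Total picks: 3.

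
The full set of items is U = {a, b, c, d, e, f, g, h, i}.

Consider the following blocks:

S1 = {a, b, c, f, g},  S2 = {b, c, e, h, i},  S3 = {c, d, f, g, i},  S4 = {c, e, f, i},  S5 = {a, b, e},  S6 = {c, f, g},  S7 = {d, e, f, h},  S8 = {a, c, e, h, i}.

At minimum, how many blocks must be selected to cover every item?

3

S3 and S5 and S8 together: S3 ∪ S5 ∪ S8 = {a, b, c, d, e, f, g, h, i} — every item is covered.
No 2 of the 8 blocks cover everything (all 28 combinations miss at least one item), so 3 is optimal.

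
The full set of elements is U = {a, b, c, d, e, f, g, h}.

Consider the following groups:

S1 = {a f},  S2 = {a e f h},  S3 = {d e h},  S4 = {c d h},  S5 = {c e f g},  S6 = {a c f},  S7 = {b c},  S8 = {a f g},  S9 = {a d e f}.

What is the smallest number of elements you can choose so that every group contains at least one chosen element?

3

Take T = {c, d, f}. Each listed group contains at least one of these, so T is a hitting set of size 3.
The groups S1, S3, S7 are pairwise disjoint, so any hitting set needs a separate element for each — at least 3. Hence 3 is optimal.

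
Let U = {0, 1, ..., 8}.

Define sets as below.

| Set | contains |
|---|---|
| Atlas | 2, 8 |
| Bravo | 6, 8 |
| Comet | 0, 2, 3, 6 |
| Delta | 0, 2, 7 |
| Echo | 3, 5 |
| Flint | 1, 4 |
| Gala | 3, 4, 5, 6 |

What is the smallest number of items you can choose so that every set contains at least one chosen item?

4

The 4 items {0, 1, 5, 8} hit every set.
The sets Bravo, Delta, Echo, Flint are pairwise disjoint, so any hitting set needs a separate item for each — at least 4. Hence 4 is optimal.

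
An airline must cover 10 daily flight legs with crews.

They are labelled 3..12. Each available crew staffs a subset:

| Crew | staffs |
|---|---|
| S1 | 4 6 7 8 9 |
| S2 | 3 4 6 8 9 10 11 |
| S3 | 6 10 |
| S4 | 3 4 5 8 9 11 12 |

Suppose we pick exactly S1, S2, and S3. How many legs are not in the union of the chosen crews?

2

Union of S1, S2, S3 = {3, 4, 6, 7, 8, 9, 10, 11}.
Not covered: 5, 12 — 2 legs.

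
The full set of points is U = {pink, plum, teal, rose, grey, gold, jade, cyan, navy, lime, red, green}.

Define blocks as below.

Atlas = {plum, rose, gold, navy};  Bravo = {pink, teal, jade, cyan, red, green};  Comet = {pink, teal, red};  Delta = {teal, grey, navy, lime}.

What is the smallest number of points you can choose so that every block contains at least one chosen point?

2

The 2 points {pink, navy} hit every block.
The blocks Atlas, Comet are pairwise disjoint, so any hitting set needs a separate point for each — at least 2. Hence 2 is optimal.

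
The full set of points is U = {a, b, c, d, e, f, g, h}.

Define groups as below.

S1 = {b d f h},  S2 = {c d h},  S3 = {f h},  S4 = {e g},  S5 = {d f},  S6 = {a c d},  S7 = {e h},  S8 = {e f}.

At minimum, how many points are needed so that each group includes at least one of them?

3

T = {d, e, h} meets every group (each contains at least one member of T), and |T| = 3.
The groups S3, S4, S6 are pairwise disjoint, so any hitting set needs a separate point for each — at least 3. Hence 3 is optimal.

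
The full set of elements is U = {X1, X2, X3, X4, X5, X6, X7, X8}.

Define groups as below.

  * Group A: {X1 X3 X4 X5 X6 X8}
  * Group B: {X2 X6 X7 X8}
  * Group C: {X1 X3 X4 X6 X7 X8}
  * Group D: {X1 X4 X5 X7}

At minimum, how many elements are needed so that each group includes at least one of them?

2

The 2 elements {X3, X7} hit every group.
No single element lies in every group, so at least 2 are needed and 2 is optimal.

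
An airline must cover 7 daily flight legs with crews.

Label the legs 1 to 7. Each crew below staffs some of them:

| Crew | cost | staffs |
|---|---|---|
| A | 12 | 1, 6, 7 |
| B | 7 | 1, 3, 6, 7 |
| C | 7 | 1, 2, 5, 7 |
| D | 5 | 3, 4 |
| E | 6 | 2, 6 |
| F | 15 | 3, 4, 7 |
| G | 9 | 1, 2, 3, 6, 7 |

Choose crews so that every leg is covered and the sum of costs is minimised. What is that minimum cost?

C, D, E together cover every leg (C ∪ D ∪ E = {1, 2, 3, 4, 5, 6, 7}); total cost 7 + 5 + 6 = 18.
The greedy pick B, C, D costs 19; no covering selection beats 18.

18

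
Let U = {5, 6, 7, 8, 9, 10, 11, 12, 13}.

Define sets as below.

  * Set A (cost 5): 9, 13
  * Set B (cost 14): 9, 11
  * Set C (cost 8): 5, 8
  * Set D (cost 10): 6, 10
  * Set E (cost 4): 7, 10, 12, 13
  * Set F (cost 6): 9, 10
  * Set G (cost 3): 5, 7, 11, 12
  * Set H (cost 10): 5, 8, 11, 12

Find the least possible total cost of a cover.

A, C, D, G together cover every element (A ∪ C ∪ D ∪ G = {5, 6, 7, 8, 9, 10, 11, 12, 13}); total cost 5 + 8 + 10 + 3 = 26.
The greedy pick G, E, A, C, D costs 30; no covering selection beats 26.

26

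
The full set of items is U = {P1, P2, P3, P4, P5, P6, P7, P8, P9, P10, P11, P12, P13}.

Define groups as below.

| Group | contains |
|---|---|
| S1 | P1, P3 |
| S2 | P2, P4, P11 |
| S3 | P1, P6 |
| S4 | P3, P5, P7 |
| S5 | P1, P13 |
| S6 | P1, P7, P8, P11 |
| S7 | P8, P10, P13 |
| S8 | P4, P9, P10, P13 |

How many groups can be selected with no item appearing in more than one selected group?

S2, S3, S4, S7 are pairwise disjoint (S2={P2,P4,P11}; S3={P1,P6}; S4={P3,P5,P7}; S7={P8,P10,P13}).
Every remaining group overlaps one of these, and no 5 of the listed groups are pairwise disjoint, so 4 is the maximum.

4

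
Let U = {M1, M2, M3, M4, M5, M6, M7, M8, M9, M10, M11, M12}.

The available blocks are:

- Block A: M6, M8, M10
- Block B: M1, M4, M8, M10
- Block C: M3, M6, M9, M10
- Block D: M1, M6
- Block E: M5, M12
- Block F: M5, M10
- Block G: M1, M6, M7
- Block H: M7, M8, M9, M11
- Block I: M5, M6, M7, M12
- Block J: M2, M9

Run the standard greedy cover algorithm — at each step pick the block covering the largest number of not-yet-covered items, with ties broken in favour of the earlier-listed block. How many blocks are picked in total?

Greedy: pick B (covers 4 new) → pick I (covers 4 new) → pick C (covers 2 new) → pick H (covers 1 new) → pick J (covers 1 new). Total picks: 5.

5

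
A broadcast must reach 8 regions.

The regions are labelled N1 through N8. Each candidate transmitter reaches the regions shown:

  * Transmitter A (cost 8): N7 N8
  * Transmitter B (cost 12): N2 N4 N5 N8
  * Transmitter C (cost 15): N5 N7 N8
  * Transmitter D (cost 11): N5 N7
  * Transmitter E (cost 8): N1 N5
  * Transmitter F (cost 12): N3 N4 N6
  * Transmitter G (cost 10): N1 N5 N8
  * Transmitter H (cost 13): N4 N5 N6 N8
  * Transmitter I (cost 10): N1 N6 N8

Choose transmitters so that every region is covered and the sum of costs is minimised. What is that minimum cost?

40

A, B, E, F together cover every region (A ∪ B ∪ E ∪ F = {N1, N2, N3, N4, N5, N6, N7, N8}); total cost 8 + 12 + 8 + 12 = 40.
The greedy pick B, I, A, F costs 42; no covering selection beats 40.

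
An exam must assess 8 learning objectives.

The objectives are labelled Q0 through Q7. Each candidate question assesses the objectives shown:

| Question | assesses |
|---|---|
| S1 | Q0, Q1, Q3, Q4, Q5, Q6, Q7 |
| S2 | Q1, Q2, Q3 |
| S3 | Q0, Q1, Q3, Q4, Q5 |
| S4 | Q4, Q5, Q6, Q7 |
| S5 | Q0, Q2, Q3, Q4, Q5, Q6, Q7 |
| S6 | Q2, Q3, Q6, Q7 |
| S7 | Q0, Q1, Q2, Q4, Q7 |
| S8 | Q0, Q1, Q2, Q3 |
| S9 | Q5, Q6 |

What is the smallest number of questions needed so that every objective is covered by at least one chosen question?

Take {S4, S8}. Their union is {Q0, Q1, Q2, Q3, Q4, Q5, Q6, Q7}, which is all 8 objectives.
No single question has all 8 objectives (the largest, S1, has 7), so 2 is optimal.

2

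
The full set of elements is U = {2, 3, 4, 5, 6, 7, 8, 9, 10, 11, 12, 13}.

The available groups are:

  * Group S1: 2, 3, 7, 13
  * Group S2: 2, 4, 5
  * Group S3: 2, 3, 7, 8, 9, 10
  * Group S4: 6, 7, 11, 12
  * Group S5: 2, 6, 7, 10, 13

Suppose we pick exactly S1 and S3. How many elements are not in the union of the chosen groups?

5

Union of S1, S3 = {2, 3, 7, 8, 9, 10, 13}.
Not covered: 4, 5, 6, 11, 12 — 5 elements.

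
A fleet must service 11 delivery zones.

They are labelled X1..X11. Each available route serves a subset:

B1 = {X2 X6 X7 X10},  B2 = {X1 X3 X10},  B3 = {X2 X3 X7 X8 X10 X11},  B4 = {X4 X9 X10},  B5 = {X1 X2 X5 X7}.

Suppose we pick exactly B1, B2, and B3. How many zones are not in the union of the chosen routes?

3

Union of B1, B2, B3 = {X1, X2, X3, X6, X7, X8, X10, X11}.
Not covered: X4, X5, X9 — 3 zones.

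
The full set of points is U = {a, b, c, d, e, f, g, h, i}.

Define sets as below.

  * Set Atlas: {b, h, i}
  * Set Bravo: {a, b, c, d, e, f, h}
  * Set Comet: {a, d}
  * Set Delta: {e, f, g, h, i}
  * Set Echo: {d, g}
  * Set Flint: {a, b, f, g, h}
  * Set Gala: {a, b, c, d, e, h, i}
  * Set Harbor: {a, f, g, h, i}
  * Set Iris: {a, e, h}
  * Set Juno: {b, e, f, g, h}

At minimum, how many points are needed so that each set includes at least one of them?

The 2 points {d, h} hit every set.
The sets Atlas, Comet are pairwise disjoint, so any hitting set needs a separate point for each — at least 2. Hence 2 is optimal.

2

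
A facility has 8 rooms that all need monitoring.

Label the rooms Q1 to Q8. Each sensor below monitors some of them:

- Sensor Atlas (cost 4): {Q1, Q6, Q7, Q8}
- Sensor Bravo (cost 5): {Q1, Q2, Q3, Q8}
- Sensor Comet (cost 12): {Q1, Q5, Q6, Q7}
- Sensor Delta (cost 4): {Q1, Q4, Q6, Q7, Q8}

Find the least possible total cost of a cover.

Bravo, Comet, Delta together cover every room (Bravo ∪ Comet ∪ Delta = {Q1, Q2, Q3, Q4, Q5, Q6, Q7, Q8}); total cost 5 + 12 + 4 = 21.
No covering selection has total cost below 21.

21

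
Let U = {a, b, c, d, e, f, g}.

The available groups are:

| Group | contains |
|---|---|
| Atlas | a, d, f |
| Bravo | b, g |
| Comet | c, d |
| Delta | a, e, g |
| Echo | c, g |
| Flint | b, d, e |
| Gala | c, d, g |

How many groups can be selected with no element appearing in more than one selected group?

Atlas, Bravo are pairwise disjoint (Atlas={a,d,f}; Bravo={b,g}).
Every remaining group overlaps one of these, and no 3 of the listed groups are pairwise disjoint, so 2 is the maximum.

2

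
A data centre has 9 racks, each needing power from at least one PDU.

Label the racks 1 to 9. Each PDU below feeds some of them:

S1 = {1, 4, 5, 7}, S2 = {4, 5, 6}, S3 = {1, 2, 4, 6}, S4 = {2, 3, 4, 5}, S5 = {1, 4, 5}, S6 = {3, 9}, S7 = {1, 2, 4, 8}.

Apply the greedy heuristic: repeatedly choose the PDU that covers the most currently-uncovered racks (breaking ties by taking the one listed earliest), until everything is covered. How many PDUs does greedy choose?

4

Greedy: pick S1 (covers 4 new) → pick S3 (covers 2 new) → pick S6 (covers 2 new) → pick S7 (covers 1 new). Total picks: 4.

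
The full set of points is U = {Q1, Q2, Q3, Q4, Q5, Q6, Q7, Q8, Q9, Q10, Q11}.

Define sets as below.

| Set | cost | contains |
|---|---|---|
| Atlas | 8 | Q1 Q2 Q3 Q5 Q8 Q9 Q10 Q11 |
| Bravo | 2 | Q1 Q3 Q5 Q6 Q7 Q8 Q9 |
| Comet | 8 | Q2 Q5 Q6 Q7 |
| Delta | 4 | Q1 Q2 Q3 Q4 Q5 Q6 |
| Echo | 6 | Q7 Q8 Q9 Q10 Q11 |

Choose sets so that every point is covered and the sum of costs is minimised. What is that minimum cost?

10

Delta, Echo together cover every point (Delta ∪ Echo = {Q1, Q2, Q3, Q4, Q5, Q6, Q7, Q8, Q9, Q10, Q11}); total cost 4 + 6 = 10.
The greedy pick Bravo, Delta, Echo costs 12; no covering selection beats 10.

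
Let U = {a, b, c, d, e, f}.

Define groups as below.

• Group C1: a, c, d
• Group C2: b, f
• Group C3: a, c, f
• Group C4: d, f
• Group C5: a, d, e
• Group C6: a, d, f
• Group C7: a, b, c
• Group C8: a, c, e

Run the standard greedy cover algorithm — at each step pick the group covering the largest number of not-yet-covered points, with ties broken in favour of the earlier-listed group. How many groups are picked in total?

Greedy: pick C1 (covers 3 new) → pick C2 (covers 2 new) → pick C5 (covers 1 new). Total picks: 3.

3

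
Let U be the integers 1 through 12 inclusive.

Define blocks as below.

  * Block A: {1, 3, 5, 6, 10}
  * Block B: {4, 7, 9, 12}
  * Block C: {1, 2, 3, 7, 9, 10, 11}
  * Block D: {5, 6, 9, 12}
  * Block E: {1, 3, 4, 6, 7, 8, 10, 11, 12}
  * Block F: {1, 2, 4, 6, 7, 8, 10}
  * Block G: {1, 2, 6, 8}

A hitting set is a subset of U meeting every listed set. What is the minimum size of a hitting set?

Take H = {6, 7}. Each listed block contains at least one of these, so H is a hitting set of size 2.
The blocks B, G are pairwise disjoint, so any hitting set needs a separate item for each — at least 2. Hence 2 is optimal.

2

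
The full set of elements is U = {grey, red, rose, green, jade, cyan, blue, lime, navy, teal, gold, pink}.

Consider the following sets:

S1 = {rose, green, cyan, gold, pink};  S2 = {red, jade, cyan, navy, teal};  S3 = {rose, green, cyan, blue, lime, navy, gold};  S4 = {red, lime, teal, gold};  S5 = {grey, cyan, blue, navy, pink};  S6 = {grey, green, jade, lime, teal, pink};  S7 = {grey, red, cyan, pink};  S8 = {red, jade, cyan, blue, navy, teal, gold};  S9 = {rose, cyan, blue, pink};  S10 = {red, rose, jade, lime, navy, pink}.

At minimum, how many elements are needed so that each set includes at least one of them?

2

H = {cyan, lime} meets every set (each contains at least one member of H), and |H| = 2.
The sets S4, S5 are pairwise disjoint, so any hitting set needs a separate element for each — at least 2. Hence 2 is optimal.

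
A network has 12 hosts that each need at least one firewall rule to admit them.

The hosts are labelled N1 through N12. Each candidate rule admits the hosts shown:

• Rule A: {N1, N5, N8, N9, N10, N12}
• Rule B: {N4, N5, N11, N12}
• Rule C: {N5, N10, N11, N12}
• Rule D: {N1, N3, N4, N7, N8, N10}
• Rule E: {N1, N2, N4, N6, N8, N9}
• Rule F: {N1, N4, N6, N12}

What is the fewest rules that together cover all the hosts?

Take {B, D, E}. Their union is {N1, N2, N3, N4, N5, N6, N7, N8, N9, N10, N11, N12}, which is all 12 hosts.
Only E contains N2, so E is forced; the remaining 6 hosts need at least 2 more rules (each remaining rule adds at most 4) — so at least 3 rules are needed, and 3 is optimal.

3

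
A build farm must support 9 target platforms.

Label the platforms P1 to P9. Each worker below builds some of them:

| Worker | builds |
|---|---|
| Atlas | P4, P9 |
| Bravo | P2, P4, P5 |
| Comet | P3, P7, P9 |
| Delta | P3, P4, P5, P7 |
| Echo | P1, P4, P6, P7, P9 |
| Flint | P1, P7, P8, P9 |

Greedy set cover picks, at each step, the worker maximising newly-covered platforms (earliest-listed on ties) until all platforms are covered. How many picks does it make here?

Greedy: pick Echo (covers 5 new) → pick Bravo (covers 2 new) → pick Comet (covers 1 new) → pick Flint (covers 1 new). Total picks: 4.

4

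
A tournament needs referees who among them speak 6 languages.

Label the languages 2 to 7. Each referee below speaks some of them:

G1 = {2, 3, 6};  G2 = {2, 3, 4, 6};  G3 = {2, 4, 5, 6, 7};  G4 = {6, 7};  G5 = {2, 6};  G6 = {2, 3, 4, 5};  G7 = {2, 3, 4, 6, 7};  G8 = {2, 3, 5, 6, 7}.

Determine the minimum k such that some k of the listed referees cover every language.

G1 and G3 together: G1 ∪ G3 = {2, 3, 4, 5, 6, 7} — every language is covered.
No single referee has all 6 languages (the largest, G3, has 5), so 2 is optimal.

2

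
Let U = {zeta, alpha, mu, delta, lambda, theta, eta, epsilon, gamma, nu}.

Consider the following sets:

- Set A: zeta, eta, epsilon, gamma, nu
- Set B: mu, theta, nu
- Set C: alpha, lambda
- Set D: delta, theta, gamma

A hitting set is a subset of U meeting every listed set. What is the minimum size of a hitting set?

Take H = {zeta, alpha, theta}. Each listed set contains at least one of these, so H is a hitting set of size 3.
No choice of 2 points meets every set, so 3 is the minimum.

3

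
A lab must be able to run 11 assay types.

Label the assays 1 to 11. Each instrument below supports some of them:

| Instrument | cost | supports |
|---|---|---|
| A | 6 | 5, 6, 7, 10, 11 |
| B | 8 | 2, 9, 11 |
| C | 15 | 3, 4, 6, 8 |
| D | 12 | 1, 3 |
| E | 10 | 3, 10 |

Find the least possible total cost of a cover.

A, B, C, D together cover every assay (A ∪ B ∪ C ∪ D = {1, 2, 3, 4, 5, 6, 7, 8, 9, 10, 11}); total cost 6 + 8 + 15 + 12 = 41.
No covering selection has total cost below 41.

41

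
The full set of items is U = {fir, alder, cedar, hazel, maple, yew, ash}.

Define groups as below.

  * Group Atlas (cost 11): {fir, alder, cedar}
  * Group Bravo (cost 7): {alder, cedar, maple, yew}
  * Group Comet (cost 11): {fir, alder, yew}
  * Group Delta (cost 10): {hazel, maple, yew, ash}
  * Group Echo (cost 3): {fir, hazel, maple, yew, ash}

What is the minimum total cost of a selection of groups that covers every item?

10

Bravo, Echo together cover every item (Bravo ∪ Echo = {fir, alder, cedar, hazel, maple, yew, ash}); total cost 7 + 3 = 10.
No covering selection has total cost below 10.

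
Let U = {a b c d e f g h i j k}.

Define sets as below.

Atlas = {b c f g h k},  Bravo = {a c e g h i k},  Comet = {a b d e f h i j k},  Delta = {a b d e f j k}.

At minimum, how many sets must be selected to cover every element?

2

Bravo and Delta together: Bravo ∪ Delta = {a, b, c, d, e, f, g, h, i, j, k} — every element is covered.
No single set has all 11 elements (the largest, Comet, has 9), so 2 is optimal.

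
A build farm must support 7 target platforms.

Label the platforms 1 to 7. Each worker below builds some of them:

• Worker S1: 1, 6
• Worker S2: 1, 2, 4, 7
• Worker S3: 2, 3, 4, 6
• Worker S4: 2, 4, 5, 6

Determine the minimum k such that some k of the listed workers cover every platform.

3

S2 and S3 and S4 together: S2 ∪ S3 ∪ S4 = {1, 2, 3, 4, 5, 6, 7} — every platform is covered.
Only S3 contains 3, so S3 is forced; the remaining 3 platforms need at least 2 more workers (each remaining worker adds at most 2) — so at least 3 workers are needed, and 3 is optimal.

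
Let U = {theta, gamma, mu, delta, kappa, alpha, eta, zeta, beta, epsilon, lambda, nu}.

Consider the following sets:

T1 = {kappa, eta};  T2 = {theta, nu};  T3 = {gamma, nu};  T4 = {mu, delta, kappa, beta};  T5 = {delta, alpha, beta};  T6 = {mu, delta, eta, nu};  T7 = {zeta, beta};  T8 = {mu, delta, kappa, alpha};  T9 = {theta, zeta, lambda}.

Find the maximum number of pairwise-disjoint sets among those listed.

T1, T3, T5, T9 are pairwise disjoint (T1={kappa,eta}; T3={gamma,nu}; T5={delta,alpha,beta}; T9={theta,zeta,lambda}).
Every remaining set overlaps one of these, and no 5 of the listed sets are pairwise disjoint, so 4 is the maximum.

4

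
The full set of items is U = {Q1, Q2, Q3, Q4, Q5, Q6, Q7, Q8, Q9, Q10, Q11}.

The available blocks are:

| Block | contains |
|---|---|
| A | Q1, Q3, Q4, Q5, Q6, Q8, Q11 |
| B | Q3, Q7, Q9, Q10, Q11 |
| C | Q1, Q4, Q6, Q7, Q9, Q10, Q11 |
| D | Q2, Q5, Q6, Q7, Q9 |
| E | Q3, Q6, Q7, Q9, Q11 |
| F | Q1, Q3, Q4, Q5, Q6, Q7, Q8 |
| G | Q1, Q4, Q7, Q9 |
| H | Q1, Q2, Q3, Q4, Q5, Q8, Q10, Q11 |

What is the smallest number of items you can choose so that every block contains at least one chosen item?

2

The 2 items {Q4, Q9} hit every block.
No single item lies in every block, so at least 2 are needed and 2 is optimal.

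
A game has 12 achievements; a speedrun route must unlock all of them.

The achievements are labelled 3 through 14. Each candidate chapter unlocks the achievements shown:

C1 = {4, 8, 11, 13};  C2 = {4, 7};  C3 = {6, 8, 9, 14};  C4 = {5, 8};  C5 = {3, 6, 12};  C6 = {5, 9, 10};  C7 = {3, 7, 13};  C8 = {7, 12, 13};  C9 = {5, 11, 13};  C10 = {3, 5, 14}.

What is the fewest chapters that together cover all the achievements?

5

C1 and C3 and C6 and C7 and C8 together: C1 ∪ C3 ∪ C6 ∪ C7 ∪ C8 = {3, 4, 5, 6, 7, 8, 9, 10, 11, 12, 13, 14} — every achievement is covered.
No 4 of the 10 chapters cover everything (all 210 combinations miss at least one achievement), so 5 is optimal.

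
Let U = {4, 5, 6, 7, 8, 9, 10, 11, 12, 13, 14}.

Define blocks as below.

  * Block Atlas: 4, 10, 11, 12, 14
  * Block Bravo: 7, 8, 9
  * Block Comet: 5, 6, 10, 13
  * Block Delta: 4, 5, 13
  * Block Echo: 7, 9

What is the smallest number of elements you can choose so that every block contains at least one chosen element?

3

H = {7, 12, 13} meets every block (each contains at least one member of H), and |H| = 3.
No choice of 2 elements meets every block, so 3 is the minimum.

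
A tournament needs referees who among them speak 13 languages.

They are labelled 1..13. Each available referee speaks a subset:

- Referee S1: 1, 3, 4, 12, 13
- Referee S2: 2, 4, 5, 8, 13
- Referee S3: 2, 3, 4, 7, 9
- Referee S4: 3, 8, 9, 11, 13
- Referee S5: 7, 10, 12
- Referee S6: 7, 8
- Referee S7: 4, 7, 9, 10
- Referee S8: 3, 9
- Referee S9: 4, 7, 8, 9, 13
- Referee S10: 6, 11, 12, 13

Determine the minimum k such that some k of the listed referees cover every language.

Take {S1, S2, S7, S10}. Their union is {1, 2, 3, 4, 5, 6, 7, 8, 9, 10, 11, 12, 13}, which is all 13 languages.
Only S1 contains 1, so S1 is forced; the remaining 8 languages need at least 3 more referees (each remaining referee adds at most 3) — so at least 4 referees are needed, and 4 is optimal.

4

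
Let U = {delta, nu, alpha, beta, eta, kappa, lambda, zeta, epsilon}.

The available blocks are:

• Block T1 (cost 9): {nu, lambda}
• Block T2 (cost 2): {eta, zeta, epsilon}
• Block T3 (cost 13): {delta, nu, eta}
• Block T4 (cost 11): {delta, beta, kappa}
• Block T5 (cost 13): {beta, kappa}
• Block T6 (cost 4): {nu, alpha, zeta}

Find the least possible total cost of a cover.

26

T1, T2, T4, T6 together cover every point (T1 ∪ T2 ∪ T4 ∪ T6 = {delta, nu, alpha, beta, eta, kappa, lambda, zeta, epsilon}); total cost 9 + 2 + 11 + 4 = 26.
No covering selection has total cost below 26.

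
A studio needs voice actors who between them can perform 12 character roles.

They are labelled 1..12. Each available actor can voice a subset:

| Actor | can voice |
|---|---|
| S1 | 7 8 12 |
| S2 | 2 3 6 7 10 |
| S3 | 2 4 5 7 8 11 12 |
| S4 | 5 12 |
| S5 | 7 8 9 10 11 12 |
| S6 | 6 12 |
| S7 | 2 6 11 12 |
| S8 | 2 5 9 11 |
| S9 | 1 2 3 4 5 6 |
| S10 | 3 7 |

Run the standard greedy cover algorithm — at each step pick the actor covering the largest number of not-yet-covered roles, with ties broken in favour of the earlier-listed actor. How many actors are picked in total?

4

Greedy: pick S3 (covers 7 new) → pick S2 (covers 3 new) → pick S5 (covers 1 new) → pick S9 (covers 1 new). Total picks: 4.
(The true minimum cover uses only 2 actors, so greedy is not optimal here.)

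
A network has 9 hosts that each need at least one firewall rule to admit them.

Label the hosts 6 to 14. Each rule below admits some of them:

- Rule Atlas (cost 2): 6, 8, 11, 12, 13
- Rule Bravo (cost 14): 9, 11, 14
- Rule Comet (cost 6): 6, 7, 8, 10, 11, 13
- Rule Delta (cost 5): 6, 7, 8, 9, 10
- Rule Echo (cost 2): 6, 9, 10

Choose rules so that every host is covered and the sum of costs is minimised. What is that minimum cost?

Atlas, Bravo, Delta together cover every host (Atlas ∪ Bravo ∪ Delta = {6, 7, 8, 9, 10, 11, 12, 13, 14}); total cost 2 + 14 + 5 = 21.
The greedy pick Atlas, Echo, Delta, Bravo costs 23; no covering selection beats 21.

21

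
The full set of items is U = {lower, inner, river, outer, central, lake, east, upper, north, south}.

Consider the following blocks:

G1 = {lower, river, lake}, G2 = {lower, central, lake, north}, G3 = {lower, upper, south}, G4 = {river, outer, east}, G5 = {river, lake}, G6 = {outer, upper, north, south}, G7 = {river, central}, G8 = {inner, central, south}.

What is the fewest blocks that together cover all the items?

Take {G2, G3, G4, G8}. Their union is {lower, inner, river, outer, central, lake, east, upper, north, south}, which is all 10 items.
Only G8 contains inner, so G8 is forced; the remaining 7 items need at least 3 more blocks (each remaining block adds at most 3) — so at least 4 blocks are needed, and 4 is optimal.

4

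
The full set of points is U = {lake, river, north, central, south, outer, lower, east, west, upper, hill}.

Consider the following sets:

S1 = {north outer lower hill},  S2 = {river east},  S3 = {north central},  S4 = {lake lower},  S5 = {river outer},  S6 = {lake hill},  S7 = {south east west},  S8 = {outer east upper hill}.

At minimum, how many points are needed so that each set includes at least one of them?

4

H = {lake, river, north, east} meets every set (each contains at least one member of H), and |H| = 4.
The sets S3, S4, S5, S7 are pairwise disjoint, so any hitting set needs a separate point for each — at least 4. Hence 4 is optimal.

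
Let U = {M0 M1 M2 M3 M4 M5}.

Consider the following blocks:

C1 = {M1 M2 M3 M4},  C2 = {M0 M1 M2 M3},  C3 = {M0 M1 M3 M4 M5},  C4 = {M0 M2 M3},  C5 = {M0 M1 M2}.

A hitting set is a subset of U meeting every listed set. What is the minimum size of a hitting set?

H = {M0, M4} meets every block (each contains at least one member of H), and |H| = 2.
No single item lies in every block, so at least 2 are needed and 2 is optimal.

2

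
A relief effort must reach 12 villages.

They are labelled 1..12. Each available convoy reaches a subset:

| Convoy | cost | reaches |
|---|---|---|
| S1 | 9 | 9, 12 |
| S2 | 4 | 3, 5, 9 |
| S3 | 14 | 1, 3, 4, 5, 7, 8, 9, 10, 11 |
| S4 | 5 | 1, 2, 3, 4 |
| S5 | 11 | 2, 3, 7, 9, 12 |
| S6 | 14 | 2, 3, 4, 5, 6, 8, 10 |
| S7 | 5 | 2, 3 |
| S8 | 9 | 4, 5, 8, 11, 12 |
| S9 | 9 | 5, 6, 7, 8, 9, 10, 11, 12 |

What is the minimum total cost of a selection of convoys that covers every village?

14

S4, S9 together cover every village (S4 ∪ S9 = {1, 2, 3, 4, 5, 6, 7, 8, 9, 10, 11, 12}); total cost 5 + 9 = 14.
No covering selection has total cost below 14.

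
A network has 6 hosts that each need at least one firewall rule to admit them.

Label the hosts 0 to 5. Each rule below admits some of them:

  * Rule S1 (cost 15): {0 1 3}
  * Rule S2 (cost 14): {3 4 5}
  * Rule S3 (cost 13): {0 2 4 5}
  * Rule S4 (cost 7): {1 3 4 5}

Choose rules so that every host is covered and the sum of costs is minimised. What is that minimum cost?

S3, S4 together cover every host (S3 ∪ S4 = {0, 1, 2, 3, 4, 5}); total cost 13 + 7 = 20.
No covering selection has total cost below 20.

20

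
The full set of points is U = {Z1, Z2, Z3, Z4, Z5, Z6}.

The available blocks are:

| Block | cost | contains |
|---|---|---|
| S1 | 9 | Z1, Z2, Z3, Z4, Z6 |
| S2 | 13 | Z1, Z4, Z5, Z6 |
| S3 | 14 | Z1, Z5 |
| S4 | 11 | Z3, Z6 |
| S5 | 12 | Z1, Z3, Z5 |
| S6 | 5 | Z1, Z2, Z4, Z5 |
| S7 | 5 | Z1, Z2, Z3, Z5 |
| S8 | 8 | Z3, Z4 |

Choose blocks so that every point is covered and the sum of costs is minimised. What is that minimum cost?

S1, S6 together cover every point (S1 ∪ S6 = {Z1, Z2, Z3, Z4, Z5, Z6}); total cost 9 + 5 = 14.
No covering selection has total cost below 14.

14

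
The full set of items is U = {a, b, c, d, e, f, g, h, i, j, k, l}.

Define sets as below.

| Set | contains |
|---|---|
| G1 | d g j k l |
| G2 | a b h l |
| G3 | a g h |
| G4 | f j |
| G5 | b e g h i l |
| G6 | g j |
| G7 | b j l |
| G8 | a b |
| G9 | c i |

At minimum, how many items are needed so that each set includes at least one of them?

The 3 items {a, i, j} hit every set.
The sets G2, G4, G9 are pairwise disjoint, so any hitting set needs a separate item for each — at least 3. Hence 3 is optimal.

3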